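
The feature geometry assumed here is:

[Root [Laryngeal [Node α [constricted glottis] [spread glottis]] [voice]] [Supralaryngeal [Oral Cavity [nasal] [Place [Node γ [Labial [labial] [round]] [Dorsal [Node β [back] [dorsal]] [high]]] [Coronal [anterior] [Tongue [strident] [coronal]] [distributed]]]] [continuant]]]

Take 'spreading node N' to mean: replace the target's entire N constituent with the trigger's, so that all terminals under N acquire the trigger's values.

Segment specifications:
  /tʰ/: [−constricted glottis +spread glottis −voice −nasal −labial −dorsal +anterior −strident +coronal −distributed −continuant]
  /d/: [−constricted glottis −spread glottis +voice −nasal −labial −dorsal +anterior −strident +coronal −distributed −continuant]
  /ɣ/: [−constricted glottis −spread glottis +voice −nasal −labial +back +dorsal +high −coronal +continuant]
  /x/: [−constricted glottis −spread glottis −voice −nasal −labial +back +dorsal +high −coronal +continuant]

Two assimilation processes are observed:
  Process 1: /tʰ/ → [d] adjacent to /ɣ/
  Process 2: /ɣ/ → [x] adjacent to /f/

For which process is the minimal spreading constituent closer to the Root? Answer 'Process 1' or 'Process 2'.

Process 1: the features that change are [voice], [spread glottis]; the minimal node is Laryngeal (depth 1).
In Process 2, [voice] changes, so the minimal spreading node is [voice] at depth 2.
Laryngeal (depth 1) sits above [voice] (depth 2), making Process 1 the one with the higher spreading node.

Process 1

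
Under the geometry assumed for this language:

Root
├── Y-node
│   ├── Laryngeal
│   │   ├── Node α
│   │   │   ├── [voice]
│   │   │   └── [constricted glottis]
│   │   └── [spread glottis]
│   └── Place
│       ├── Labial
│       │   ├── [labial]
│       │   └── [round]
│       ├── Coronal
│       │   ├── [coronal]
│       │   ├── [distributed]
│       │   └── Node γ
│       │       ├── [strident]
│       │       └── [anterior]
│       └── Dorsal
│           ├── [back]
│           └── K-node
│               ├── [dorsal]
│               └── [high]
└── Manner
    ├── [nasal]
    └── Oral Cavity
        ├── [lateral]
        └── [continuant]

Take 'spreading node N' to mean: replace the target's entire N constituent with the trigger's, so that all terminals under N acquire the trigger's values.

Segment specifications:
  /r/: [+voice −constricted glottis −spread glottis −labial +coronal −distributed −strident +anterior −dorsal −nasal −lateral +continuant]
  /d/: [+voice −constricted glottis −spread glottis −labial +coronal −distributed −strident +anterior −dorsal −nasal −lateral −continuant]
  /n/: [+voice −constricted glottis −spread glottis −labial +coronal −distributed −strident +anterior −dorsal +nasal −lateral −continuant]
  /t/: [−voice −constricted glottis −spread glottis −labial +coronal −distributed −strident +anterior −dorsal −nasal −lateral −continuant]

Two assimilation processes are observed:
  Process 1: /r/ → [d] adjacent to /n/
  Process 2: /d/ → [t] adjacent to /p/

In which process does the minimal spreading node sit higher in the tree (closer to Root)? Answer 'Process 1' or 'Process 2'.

In Process 1, [continuant] changes, so the minimal spreading node is [continuant] at depth 3.
Process 2 alters [voice]; the lowest dominating node is [voice] (depth 4 from Root).
Depth 3 < depth 4; Process 1 involves the structurally higher constituent [continuant].

Process 1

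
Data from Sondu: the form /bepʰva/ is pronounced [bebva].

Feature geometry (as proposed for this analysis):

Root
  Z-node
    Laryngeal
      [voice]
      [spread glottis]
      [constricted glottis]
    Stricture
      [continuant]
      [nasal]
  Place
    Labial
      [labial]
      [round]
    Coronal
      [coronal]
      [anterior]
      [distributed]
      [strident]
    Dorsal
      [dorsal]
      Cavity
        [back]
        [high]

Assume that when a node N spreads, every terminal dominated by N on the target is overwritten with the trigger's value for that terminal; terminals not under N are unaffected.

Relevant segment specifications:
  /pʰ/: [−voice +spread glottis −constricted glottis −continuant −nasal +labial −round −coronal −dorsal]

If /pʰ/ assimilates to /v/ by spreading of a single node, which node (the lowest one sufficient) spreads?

Laryngeal

Comparing /pʰ/ with its surface form [b], the features that change are [voice], [spread glottis].
Tracing each changed feature up the tree, the paths first meet at Laryngeal; any lower node misses at least one of them.
If Laryngeal spreads, every terminal under it takes /v/'s value, producing [b] as observed.
Had Z-node or a higher node spread, [continuant] would have taken /v/'s value; it stays as in /pʰ/, confirming the spreading constituent is exactly Laryngeal.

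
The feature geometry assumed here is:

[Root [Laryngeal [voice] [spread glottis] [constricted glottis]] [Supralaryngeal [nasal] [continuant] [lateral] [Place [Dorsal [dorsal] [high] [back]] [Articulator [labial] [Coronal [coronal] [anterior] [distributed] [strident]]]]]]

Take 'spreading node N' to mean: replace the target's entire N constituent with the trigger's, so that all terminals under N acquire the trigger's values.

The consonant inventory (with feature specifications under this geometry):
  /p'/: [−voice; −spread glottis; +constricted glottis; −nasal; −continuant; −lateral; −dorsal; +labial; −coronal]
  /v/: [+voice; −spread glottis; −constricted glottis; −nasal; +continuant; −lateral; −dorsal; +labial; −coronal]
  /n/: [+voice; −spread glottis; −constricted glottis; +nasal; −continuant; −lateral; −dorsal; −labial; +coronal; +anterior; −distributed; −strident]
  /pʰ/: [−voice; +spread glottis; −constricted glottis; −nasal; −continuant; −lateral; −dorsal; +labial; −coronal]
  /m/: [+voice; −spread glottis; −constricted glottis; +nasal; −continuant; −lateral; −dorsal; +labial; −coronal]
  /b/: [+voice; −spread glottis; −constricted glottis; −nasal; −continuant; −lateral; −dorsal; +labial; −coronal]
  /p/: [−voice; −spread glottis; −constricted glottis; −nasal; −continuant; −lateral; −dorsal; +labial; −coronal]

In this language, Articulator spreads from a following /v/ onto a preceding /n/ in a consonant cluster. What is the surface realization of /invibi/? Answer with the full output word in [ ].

Articulator immediately or transitively dominates [labial], [coronal], [anterior], [distributed], [strident].
After delinking /n/'s Articulator and linking /v/'s, the affected terminals become [+labial], [−coronal]; [voice], [spread glottis], [constricted glottis], … (outside Articulator) are retained from /n/.
The resulting bundle matches /m/ in the inventory; substituting it for /n/ gives [imvibi].

[imvibi]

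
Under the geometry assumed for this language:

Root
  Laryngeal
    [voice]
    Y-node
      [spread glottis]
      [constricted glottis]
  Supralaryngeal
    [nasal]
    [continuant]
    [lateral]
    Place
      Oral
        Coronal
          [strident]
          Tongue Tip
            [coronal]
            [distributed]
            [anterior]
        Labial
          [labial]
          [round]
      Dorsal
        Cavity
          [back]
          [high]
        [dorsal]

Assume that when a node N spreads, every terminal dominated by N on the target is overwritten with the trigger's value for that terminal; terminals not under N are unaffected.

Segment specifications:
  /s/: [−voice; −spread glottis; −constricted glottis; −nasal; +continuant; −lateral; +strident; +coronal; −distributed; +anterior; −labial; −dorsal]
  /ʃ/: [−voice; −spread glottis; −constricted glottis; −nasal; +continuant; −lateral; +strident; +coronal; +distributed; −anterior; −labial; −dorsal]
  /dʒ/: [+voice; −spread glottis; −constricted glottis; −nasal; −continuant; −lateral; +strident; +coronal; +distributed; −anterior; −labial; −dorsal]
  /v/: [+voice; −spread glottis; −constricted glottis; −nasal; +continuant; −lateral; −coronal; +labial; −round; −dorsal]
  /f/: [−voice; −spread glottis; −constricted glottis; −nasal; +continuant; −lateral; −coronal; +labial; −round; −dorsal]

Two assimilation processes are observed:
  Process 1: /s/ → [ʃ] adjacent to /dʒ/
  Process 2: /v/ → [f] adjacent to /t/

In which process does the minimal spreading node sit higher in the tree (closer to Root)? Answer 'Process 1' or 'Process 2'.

Process 1: the features that change are [anterior], [distributed]; the minimal node is Tongue Tip (depth 5).
Process 2: the feature that changes is [voice]; the minimal node is [voice] (depth 2).
Depth 2 < depth 5; Process 2 involves the structurally higher constituent [voice].

Process 2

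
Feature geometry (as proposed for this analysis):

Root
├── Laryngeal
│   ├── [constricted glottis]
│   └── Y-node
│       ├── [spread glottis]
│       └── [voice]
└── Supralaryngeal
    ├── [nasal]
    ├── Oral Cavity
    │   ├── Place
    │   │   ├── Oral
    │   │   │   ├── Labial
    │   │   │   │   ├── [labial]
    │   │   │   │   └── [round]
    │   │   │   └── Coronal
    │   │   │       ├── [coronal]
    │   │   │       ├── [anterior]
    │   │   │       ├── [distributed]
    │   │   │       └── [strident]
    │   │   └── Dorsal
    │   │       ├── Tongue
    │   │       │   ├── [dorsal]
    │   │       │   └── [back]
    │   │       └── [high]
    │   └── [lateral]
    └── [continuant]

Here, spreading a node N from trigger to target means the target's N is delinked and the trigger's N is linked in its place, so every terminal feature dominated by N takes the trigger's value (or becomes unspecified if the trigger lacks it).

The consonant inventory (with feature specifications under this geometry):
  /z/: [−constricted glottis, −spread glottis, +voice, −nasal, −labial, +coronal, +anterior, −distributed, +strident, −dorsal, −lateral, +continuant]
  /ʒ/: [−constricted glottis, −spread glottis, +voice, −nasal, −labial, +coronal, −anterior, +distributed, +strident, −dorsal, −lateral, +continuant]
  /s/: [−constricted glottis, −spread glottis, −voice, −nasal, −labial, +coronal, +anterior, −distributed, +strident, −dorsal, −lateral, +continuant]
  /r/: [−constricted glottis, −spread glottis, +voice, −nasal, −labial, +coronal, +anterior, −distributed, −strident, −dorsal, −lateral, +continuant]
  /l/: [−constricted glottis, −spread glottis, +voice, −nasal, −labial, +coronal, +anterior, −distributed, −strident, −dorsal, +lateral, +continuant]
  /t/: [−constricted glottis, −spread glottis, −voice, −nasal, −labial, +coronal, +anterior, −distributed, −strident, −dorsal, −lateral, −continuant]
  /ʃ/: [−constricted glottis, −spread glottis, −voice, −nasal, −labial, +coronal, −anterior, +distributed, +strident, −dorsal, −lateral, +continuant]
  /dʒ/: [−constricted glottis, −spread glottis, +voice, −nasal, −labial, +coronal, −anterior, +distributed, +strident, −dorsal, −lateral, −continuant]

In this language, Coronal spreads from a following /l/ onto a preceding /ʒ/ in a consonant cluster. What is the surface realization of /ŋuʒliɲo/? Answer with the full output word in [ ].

Coronal immediately or transitively dominates [coronal], [anterior], [distributed], [strident].
The target acquires /l/'s values for everything under Coronal — [+coronal], [+anterior], [−distributed], [−strident] — while keeping its own [constricted glottis], [spread glottis], [voice], ….
The resulting bundle matches /r/ in the inventory; substituting it for /ʒ/ gives [ŋurliɲo].

[ŋurliɲo]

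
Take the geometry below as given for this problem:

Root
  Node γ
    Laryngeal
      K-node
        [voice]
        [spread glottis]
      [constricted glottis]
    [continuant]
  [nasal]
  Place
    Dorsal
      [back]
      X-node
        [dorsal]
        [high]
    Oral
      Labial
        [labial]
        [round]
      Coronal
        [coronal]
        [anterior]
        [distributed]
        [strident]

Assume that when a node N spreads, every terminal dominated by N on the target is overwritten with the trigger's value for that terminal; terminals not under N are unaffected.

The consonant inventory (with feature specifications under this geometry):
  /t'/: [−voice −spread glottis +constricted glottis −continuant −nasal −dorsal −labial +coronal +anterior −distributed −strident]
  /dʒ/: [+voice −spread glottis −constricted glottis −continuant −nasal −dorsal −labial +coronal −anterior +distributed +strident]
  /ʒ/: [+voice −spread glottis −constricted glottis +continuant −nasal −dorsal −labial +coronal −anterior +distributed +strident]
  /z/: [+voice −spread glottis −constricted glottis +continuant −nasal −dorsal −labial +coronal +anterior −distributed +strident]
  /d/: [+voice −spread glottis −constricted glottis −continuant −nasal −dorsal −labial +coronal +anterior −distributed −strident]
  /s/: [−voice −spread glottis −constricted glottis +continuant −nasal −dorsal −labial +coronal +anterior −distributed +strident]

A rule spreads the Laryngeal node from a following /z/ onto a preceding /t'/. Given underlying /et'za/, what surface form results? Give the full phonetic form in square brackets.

Terminals under Laryngeal in this geometry: [voice], [spread glottis], [constricted glottis].
Spreading Laryngeal from /z/ onto /t'/ replaces those values with /z/'s: [+voice], [−spread glottis], [−constricted glottis]. Features outside Laryngeal ([continuant], [nasal], [dorsal], …) stay as in /t'/.
The resulting bundle matches /d/ in the inventory; substituting it for /t'/ gives [edza].

[edza]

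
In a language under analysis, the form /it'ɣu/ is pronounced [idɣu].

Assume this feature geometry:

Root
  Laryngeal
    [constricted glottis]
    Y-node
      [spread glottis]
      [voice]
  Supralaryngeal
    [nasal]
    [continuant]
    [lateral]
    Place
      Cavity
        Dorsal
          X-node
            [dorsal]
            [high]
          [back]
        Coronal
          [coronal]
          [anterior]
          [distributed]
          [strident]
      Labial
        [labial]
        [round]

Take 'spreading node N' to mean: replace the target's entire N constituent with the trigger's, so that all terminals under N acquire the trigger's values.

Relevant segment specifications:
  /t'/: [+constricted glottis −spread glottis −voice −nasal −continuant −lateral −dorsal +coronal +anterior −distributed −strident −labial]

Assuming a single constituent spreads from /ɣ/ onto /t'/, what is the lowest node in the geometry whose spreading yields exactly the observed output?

Comparing /t'/ with its surface form [d], the features that change are [voice], [constricted glottis].
The smallest constituent containing every changed terminal is Laryngeal — each of its daughters lacks at least one of the affected features.
Spreading Laryngeal from /ɣ/ overwrites each of those terminals with /ɣ/'s values, yielding exactly [d].
Since [coronal], [continuant] are preserved even though /ɣ/ disagrees there, no node above Laryngeal spread.

Laryngeal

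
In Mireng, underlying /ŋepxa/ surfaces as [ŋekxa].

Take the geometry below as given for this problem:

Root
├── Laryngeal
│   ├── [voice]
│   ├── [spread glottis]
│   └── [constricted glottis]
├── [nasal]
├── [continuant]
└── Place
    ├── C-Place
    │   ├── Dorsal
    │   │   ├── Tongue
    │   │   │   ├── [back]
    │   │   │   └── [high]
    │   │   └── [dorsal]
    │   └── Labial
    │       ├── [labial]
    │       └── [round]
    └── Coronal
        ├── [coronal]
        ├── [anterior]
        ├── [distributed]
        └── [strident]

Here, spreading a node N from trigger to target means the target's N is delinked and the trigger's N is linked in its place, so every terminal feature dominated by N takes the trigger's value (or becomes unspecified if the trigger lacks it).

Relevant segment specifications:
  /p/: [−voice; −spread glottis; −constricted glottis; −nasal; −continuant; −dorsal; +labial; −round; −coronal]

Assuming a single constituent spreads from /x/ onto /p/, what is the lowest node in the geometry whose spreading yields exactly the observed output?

C-Place

Comparing /p/ with its surface form [k], the features that change are [labial], [round], [dorsal], [high], [back].
In this geometry the lowest node dominating all of them is C-Place: every daughter of C-Place dominates only a proper subset, so no lower node suffices.
Delinking /p/'s C-Place and associating /x/'s C-Place gives precisely the feature bundle of [k].
[continuant], a feature on which the two segments disagree outside C-Place, is unchanged — nothing dominating it spread, and C-Place is the minimal sufficient constituent.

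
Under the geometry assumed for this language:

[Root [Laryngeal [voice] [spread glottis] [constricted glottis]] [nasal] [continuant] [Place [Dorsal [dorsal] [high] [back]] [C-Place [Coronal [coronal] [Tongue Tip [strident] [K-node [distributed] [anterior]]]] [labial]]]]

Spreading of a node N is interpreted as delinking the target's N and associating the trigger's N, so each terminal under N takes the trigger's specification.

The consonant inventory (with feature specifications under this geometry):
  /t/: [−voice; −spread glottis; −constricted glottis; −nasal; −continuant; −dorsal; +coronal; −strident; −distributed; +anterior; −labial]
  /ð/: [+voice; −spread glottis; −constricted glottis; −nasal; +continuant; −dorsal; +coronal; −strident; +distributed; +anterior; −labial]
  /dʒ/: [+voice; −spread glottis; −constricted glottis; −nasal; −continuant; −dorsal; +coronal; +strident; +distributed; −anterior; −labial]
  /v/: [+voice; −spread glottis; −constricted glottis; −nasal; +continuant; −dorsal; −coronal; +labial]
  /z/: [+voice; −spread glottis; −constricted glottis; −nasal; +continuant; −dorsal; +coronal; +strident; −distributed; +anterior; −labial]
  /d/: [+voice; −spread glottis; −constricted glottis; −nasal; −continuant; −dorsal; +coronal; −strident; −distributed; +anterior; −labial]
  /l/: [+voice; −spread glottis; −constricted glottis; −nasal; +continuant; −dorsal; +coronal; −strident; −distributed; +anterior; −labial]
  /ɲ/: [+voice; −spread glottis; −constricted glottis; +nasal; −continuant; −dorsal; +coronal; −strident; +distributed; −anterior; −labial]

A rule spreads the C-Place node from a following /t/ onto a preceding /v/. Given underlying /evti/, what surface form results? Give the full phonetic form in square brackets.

[elti]

The C-Place node dominates the terminals [coronal], [strident], [distributed], [anterior], [labial].
After delinking /v/'s C-Place and linking /t/'s, the affected terminals become [+coronal], [−strident], [−distributed], [+anterior], [−labial]; [voice], [spread glottis], [constricted glottis], … (outside C-Place) are retained from /v/.
This feature bundle is that of [l], so /evti/ surfaces as [elti].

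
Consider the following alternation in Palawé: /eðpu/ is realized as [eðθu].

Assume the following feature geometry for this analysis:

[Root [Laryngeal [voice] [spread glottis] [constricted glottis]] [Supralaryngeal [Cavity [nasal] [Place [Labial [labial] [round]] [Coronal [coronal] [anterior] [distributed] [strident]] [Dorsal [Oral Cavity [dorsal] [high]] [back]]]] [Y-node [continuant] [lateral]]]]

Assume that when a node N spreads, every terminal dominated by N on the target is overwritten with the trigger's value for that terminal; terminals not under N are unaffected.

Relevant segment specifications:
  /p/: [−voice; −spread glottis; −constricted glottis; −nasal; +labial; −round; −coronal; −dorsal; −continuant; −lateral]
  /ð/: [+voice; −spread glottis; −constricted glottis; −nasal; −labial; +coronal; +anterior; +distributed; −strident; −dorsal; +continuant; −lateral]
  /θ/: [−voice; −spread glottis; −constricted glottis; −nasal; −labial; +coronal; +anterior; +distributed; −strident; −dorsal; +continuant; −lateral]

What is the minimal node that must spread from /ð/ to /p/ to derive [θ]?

Feature comparison: [continuant], [labial], [round], [coronal], [anterior], [distributed], [strident] differ between /p/ and [θ]; the remaining terminals match.
These terminals are all dominated by Supralaryngeal, and no proper subconstituent of Supralaryngeal covers them all; Supralaryngeal is their lowest common ancestor.
If Supralaryngeal spreads, every terminal under it takes /ð/'s value, producing [θ] as observed.
Since [voice] is preserved even though /ð/ disagrees there, no node above Supralaryngeal spread.

Supralaryngeal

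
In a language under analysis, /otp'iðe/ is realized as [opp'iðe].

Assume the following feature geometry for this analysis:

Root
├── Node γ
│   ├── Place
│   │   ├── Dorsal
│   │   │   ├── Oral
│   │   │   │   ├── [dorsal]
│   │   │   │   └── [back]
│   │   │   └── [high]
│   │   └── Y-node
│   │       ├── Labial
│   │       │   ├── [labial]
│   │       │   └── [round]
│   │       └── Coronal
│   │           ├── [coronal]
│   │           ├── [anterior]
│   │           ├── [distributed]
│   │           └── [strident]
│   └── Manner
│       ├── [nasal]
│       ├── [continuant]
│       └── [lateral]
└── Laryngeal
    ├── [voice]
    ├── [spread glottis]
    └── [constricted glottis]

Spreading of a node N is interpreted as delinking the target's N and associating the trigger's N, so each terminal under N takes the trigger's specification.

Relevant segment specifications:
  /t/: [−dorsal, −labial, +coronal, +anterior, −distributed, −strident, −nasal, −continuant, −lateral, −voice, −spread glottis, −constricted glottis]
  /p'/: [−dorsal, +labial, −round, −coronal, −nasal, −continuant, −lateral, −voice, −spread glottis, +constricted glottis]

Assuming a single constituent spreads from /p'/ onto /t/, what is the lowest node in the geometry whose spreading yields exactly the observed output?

Y-node

Comparing /t/ with its surface form [p], the features that change are [labial], [round], [coronal], [anterior], [distributed], [strident].
These terminals are all dominated by Y-node, and no proper subconstituent of Y-node covers them all; Y-node is their lowest common ancestor.
Delinking /t/'s Y-node and associating /p'/'s Y-node gives precisely the feature bundle of [p].
[constricted glottis] stays as in /t/ although /p'/ differs there, so no node dominating it spread; among the remaining candidates Y-node is the lowest that derives the output.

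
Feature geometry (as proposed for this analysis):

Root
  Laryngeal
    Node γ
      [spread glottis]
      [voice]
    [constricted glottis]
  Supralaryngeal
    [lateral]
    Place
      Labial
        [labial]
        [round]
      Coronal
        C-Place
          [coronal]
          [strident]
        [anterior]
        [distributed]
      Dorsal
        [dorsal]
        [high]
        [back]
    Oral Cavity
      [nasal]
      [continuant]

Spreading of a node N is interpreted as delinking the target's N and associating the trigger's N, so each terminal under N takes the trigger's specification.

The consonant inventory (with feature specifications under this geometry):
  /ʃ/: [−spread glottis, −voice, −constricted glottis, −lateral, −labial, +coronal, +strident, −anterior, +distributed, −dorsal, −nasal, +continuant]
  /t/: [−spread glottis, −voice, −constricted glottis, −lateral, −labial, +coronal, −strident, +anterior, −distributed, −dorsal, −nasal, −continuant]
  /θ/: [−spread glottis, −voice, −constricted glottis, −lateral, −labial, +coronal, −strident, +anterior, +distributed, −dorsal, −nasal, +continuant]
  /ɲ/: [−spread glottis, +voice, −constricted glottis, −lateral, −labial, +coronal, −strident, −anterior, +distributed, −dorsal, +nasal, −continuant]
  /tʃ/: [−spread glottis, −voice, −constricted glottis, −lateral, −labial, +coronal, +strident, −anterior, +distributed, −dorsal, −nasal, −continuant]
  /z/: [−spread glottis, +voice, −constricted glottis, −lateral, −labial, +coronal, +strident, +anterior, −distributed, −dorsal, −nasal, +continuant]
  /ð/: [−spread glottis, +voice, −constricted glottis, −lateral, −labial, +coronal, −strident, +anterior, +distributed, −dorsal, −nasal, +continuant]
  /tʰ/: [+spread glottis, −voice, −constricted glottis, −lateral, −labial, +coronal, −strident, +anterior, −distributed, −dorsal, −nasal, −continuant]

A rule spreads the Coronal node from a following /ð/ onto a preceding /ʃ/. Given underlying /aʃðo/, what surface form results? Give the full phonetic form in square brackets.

The Coronal node dominates the terminals [coronal], [strident], [anterior], [distributed].
The target acquires /ð/'s values for everything under Coronal — [+coronal], [−strident], [+anterior], [+distributed] — while keeping its own [spread glottis], [voice], [constricted glottis], ….
Among the inventory, only /θ/ has exactly this specification, giving the surface form [aθðo].

[aθðo]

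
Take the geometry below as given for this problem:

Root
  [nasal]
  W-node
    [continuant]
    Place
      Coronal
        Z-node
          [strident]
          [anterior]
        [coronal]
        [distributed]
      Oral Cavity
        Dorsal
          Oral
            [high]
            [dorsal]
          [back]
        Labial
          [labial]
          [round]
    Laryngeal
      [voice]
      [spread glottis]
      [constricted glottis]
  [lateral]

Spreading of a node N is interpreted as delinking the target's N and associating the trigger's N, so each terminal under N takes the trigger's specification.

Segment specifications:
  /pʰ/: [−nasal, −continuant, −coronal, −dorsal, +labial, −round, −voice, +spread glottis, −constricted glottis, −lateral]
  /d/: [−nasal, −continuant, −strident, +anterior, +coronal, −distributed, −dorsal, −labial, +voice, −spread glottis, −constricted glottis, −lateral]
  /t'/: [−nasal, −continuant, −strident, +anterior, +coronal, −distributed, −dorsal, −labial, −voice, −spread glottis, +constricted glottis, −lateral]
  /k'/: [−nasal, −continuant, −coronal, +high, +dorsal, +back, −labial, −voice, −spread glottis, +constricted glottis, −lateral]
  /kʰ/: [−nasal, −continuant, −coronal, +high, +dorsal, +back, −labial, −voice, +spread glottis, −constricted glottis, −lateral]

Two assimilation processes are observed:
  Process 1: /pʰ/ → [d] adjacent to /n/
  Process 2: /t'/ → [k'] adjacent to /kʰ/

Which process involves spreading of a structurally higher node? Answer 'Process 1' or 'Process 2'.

Process 1

Process 1: the features that change are [voice], [spread glottis], [labial], [round], [coronal], [anterior], [distributed], [strident]; the minimal node is W-node (depth 1).
Process 2: the features that change are [coronal], [anterior], [distributed], [strident], [dorsal], [high], [back]; the minimal node is Place (depth 2).
W-node (depth 1) sits above Place (depth 2), making Process 1 the one with the higher spreading node.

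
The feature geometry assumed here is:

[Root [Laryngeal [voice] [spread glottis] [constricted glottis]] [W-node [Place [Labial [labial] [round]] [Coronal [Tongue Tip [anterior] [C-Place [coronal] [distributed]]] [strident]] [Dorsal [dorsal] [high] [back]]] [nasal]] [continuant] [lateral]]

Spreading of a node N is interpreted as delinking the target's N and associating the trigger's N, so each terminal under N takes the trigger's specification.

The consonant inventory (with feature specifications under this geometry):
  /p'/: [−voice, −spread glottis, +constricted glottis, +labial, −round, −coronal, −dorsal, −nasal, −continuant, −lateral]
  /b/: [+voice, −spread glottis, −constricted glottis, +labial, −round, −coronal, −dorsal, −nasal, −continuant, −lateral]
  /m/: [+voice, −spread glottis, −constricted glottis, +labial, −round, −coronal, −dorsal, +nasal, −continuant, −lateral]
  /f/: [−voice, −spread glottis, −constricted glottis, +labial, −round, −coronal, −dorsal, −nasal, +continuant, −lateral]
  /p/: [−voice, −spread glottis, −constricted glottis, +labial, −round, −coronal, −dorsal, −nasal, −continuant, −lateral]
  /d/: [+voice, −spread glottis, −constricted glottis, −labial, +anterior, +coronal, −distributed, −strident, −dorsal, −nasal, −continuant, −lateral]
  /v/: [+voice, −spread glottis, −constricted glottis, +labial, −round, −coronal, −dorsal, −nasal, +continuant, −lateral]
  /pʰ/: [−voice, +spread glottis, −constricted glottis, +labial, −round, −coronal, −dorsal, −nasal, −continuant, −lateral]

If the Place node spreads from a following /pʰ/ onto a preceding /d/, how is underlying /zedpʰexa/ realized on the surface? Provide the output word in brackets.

Terminals under Place in this geometry: [labial], [round], [anterior], [coronal], [distributed], [strident], [dorsal], [high], [back].
After delinking /d/'s Place and linking /pʰ/'s, the affected terminals become [+labial], [−round], [−coronal], [−dorsal]; [voice], [spread glottis], [constricted glottis], … (outside Place) are retained from /d/.
This feature bundle is that of [b], so /zedpʰexa/ surfaces as [zebpʰexa].

[zebpʰexa]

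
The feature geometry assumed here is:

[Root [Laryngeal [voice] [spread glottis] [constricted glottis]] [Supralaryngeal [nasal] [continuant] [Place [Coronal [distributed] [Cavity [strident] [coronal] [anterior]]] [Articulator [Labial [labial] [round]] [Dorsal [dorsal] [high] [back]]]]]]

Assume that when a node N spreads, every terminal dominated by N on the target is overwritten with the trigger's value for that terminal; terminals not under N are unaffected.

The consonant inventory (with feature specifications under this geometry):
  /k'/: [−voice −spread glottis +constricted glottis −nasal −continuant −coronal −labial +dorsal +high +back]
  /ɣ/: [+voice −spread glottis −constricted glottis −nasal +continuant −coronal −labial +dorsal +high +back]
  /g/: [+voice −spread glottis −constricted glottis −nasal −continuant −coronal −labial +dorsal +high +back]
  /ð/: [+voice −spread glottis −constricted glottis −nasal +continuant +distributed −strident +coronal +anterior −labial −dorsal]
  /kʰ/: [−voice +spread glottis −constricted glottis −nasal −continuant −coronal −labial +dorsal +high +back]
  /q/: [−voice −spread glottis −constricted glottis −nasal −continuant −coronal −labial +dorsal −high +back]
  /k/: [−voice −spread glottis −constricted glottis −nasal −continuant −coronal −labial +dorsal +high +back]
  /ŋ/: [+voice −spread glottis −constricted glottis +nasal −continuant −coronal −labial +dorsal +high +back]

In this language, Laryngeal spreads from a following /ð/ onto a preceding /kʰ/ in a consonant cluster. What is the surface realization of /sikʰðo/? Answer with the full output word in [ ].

Laryngeal immediately or transitively dominates [voice], [spread glottis], [constricted glottis].
The target acquires /ð/'s values for everything under Laryngeal — [+voice], [−spread glottis], [−constricted glottis] — while keeping its own [nasal], [continuant], [coronal], ….
This feature bundle is that of [g], so /sikʰðo/ surfaces as [sigðo].

[sigðo]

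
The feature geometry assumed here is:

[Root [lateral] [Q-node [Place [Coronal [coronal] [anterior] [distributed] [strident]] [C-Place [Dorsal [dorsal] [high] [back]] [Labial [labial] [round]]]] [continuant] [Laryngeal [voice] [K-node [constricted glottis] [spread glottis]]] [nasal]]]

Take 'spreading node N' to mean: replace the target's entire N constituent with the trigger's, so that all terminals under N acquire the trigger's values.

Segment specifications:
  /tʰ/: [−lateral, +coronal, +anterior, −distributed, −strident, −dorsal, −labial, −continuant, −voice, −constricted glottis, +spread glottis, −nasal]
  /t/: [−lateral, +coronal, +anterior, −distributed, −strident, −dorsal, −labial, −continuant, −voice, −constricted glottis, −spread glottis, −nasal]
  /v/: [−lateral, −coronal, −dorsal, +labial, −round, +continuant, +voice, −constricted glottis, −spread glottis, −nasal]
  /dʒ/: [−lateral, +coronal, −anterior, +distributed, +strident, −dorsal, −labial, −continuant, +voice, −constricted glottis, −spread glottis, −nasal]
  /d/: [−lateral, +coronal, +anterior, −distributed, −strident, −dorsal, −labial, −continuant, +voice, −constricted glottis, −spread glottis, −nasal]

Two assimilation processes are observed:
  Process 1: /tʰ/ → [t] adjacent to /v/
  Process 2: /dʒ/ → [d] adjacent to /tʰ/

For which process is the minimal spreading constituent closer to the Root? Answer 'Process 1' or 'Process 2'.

Process 2

In Process 1, [spread glottis] changes, so the minimal spreading node is [spread glottis] at depth 4.
In Process 2, [anterior], [distributed], [strident] change, so the minimal spreading node is Coronal at depth 3.
Coronal is closer to Root than [spread glottis], so Process 2 spreads the higher node.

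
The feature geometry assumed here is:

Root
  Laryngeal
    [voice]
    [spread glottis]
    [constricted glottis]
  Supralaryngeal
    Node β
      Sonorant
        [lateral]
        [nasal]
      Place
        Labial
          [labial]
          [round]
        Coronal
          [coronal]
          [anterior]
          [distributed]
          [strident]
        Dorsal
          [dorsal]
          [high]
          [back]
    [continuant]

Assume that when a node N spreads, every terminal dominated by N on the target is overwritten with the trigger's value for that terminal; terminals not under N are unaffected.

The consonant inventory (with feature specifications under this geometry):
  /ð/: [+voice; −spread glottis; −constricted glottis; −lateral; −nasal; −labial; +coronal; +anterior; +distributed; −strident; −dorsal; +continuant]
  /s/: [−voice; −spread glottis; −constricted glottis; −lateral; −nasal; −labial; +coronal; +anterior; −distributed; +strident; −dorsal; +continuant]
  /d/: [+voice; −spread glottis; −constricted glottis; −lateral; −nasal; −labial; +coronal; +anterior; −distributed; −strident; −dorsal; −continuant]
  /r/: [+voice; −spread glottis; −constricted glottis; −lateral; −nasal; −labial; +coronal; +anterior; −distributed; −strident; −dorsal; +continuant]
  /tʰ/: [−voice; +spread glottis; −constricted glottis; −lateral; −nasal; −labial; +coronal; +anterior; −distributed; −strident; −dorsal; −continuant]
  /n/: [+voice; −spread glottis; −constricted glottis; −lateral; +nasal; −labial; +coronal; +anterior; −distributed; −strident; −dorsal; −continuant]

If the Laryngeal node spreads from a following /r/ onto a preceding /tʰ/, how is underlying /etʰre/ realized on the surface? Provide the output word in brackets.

Laryngeal immediately or transitively dominates [voice], [spread glottis], [constricted glottis].
Spreading Laryngeal from /r/ onto /tʰ/ replaces those values with /r/'s: [+voice], [−spread glottis], [−constricted glottis]. Features outside Laryngeal ([lateral], [nasal], [labial], …) stay as in /tʰ/.
This feature bundle is that of [d], so /etʰre/ surfaces as [edre].

[edre]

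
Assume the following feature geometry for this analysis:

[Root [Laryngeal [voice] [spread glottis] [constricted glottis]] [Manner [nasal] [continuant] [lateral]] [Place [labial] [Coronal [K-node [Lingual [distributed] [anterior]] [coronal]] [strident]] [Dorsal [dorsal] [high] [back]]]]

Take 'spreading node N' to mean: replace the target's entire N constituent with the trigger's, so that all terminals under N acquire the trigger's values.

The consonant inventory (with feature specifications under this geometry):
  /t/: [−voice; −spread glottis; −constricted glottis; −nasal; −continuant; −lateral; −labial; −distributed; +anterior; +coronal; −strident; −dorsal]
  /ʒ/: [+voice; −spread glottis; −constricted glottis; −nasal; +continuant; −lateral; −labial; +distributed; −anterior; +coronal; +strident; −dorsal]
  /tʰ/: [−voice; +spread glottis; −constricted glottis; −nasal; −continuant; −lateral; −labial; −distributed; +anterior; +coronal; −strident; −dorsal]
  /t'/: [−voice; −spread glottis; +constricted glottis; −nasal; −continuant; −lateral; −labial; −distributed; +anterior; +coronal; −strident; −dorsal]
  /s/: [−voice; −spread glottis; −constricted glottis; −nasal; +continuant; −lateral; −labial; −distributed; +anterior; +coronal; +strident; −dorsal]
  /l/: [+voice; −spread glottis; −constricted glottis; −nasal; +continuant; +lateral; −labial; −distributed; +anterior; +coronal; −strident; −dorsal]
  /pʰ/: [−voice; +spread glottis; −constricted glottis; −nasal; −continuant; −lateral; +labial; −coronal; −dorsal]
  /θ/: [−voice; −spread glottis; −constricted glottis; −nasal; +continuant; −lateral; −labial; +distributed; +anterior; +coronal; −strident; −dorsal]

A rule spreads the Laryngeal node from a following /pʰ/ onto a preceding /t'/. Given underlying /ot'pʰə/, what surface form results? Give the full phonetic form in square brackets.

Terminals under Laryngeal in this geometry: [voice], [spread glottis], [constricted glottis].
After delinking /t'/'s Laryngeal and linking /pʰ/'s, the affected terminals become [−voice], [+spread glottis], [−constricted glottis]; [nasal], [continuant], [lateral], … (outside Laryngeal) are retained from /t'/.
This feature bundle is that of [tʰ], so /ot'pʰə/ surfaces as [otʰpʰə].

[otʰpʰə]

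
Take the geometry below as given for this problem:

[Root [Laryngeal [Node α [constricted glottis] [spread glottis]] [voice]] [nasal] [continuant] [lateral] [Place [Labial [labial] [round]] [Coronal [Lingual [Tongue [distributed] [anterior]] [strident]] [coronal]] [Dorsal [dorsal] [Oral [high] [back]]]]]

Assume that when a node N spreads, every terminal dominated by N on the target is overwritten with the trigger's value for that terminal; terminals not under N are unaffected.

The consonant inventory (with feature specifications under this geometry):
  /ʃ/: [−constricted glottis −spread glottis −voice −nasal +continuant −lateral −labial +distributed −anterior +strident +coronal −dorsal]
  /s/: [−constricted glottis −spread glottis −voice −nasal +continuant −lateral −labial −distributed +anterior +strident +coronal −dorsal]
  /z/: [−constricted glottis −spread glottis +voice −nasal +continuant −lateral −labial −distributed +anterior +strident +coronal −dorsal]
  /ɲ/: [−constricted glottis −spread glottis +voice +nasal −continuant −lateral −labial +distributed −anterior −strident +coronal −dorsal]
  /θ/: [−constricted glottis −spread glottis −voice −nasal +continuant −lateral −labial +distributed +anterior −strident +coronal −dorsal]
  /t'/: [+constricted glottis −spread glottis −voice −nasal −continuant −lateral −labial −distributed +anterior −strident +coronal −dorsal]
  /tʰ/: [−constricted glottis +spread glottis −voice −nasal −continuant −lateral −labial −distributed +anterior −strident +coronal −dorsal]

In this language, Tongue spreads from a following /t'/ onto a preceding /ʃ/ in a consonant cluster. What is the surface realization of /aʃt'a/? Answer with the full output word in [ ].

Tongue immediately or transitively dominates [distributed], [anterior].
After delinking /ʃ/'s Tongue and linking /t'/'s, the affected terminals become [−distributed], [+anterior]; [constricted glottis], [spread glottis], [voice], … (outside Tongue) are retained from /ʃ/.
This feature bundle is that of [s], so /aʃt'a/ surfaces as [ast'a].

[ast'a]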